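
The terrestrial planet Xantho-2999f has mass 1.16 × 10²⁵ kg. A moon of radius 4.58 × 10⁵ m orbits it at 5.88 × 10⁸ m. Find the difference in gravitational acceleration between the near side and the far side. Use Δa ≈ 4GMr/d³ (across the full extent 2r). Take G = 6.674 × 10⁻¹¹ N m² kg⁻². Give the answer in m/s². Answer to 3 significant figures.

6.98 × 10⁻⁶ m/s²

a_tidal = 4GMr/d³
        = 4 × (6.674 × 10⁻¹¹) × (1.16 × 10²⁵) × (4.58 × 10⁵) / (5.88 × 10⁸)³
        = 6.98 × 10⁻⁶ m/s²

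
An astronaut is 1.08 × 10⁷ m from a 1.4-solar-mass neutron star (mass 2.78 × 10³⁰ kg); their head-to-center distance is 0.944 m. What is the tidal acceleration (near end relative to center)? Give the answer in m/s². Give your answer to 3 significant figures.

2.78 × 10⁻¹ m/s²

Since r ≪ d, expand the inverse-square field across one radius to get the leading 2GMr/d³ term.
Δa = 2GMr/d³
   = 2 × (6.674 × 10⁻¹¹) × (2.78 × 10³⁰) × (0.944) / (1.08 × 10⁷)³
   = 2.78 × 10⁻¹ m/s²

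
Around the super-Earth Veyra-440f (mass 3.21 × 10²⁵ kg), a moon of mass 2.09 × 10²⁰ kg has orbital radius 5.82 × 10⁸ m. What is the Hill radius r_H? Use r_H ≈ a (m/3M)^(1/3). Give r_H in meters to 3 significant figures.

r_H ≈ a (m/3M)^(1/3)
    = (5.82 × 10⁸) × (2.09 × 10²⁰ / (3 × 3.21 × 10²⁵))^(1/3)
    = 7.54 × 10⁶ m

7.54 × 10⁶ m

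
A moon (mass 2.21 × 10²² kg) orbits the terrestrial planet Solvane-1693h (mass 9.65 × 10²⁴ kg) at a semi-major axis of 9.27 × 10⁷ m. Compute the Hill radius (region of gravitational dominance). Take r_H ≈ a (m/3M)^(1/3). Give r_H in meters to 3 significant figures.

8.47 × 10⁶ m

r_H ≈ a (m/3M)^(1/3)
    = (9.27 × 10⁷) × (2.21 × 10²² / (3 × 9.65 × 10²⁴))^(1/3)
    = 8.47 × 10⁶ m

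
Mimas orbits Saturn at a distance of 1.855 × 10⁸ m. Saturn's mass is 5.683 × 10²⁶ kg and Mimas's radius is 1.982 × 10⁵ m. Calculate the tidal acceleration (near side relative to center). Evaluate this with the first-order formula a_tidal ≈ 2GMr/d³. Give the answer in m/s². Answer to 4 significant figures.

a_tidal = 2GMr/d³
        = 2 × (6.674 × 10⁻¹¹) × (5.683 × 10²⁶) × (1.982 × 10⁵) / (1.855 × 10⁸)³
        = 2.355 × 10⁻³ m/s²

2.355 × 10⁻³ m/s²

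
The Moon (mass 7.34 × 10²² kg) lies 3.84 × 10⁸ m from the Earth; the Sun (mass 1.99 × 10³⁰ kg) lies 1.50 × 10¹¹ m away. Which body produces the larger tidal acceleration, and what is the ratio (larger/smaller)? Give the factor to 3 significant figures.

The Moon, by a factor of ≈ 2.20

Tidal acceleration ∝ M/d³, so compare M/d³ for each.
The Moon: (7.34 × 10²²) / (3.84 × 10⁸)³ = 1.296 × 10⁻³
The Sun: (1.99 × 10³⁰) / (1.50 × 10¹¹)³ = 5.896 × 10⁻⁴
Ratio (larger/smaller) = 2.20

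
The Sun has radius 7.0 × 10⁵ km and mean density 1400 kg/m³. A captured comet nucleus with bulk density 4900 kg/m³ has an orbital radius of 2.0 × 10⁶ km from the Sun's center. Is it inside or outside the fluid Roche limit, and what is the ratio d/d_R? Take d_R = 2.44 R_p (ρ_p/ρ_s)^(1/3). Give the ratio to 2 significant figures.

d_R = 2.44 × (7.0 × 10⁵ km) × (1400/4900)^(1/3) = 1.125 × 10⁶ km
d/d_R = (2.0 × 10⁶) / (1.125 × 10⁶) = 1.8
Since d/d_R > 1, the body is outside the Roche limit.

outside; d/d_R ≈ 1.8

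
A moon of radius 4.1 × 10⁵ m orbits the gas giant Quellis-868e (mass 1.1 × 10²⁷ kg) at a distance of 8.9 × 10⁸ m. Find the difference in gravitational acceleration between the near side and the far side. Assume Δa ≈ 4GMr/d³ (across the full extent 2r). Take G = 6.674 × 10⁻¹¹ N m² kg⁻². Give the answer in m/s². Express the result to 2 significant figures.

Δa = 4GMr/d³
   = 4 × (6.674 × 10⁻¹¹) × (1.1 × 10²⁷) × (4.1 × 10⁵) / (8.9 × 10⁸)³
   = 1.7 × 10⁻⁴ m/s²

1.7 × 10⁻⁴ m/s²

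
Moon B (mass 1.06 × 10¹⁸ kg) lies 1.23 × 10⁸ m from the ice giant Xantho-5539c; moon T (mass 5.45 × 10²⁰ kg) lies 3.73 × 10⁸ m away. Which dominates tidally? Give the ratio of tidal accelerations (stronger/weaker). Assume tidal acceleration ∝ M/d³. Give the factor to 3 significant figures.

Moon T, by a factor of ≈ 18.4

Tidal stretch scales as M/d³; compute that for each body.
Moon B: (1.06 × 10¹⁸) / (1.23 × 10⁸)³ = 5.696 × 10⁻⁷
Moon T: (5.45 × 10²⁰) / (3.73 × 10⁸)³ = 1.050 × 10⁻⁵
Ratio (larger/smaller) = 18.4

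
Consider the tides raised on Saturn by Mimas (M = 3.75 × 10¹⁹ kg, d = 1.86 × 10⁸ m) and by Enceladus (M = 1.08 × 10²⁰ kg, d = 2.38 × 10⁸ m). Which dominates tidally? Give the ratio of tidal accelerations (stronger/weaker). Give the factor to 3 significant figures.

The tide-raising term goes as M/d³ (the gradient of a 1/d² field).
Mimas: (3.75 × 10¹⁹) / (1.86 × 10⁸)³ = 5.828 × 10⁻⁶
Enceladus: (1.08 × 10²⁰) / (2.38 × 10⁸)³ = 8.011 × 10⁻⁶
Ratio (larger/smaller) = 1.37

Enceladus, by a factor of ≈ 1.37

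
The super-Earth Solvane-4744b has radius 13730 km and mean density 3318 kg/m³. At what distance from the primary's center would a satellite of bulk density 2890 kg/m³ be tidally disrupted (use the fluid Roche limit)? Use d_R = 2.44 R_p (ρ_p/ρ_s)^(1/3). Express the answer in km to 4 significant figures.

35080 km

d_R = 2.44 × 13730 km × (3318/2890)^(1/3)
    = 35080 km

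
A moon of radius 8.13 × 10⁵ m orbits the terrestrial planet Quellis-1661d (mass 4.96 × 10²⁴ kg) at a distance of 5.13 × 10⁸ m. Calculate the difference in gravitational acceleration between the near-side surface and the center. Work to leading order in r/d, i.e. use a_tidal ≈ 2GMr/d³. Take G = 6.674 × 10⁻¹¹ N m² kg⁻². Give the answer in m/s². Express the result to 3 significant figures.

3.99 × 10⁻⁶ m/s²

Δa = 2GMr/d³
   = 2 × (6.674 × 10⁻¹¹) × (4.96 × 10²⁴) × (8.13 × 10⁵) / (5.13 × 10⁸)³
   = 3.99 × 10⁻⁶ m/s²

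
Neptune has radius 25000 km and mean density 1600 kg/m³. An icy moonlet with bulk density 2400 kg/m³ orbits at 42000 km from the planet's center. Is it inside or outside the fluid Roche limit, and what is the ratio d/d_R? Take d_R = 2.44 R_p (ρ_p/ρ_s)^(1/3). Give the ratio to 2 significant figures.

inside; d/d_R ≈ 0.79

d_R = 2.44 × (25000 km) × (1600/2400)^(1/3) = 53290 km
d/d_R = (42000) / (53290) = 0.79
Since d/d_R < 1, the body is inside the Roche limit.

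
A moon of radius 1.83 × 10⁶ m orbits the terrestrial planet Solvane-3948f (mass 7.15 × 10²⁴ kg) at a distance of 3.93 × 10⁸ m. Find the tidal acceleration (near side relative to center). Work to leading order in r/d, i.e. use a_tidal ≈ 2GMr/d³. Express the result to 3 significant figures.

a_tidal = 2GMr/d³
        = 2 × (6.674 × 10⁻¹¹) × (7.15 × 10²⁴) × (1.83 × 10⁶) / (3.93 × 10⁸)³
        = 2.88 × 10⁻⁵ m/s²

2.88 × 10⁻⁵ m/s²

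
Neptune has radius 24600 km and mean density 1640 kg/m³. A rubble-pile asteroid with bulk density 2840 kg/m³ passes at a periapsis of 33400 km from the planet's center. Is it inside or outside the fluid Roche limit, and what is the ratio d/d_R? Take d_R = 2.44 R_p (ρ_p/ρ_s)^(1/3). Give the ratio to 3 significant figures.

inside; d/d_R ≈ 0.668

d_R = 2.44 × (24600 km) × (1640/2840)^(1/3) = 49980 km
d/d_R = (33400) / (49980) = 0.668
Since d/d_R < 1, the body is inside the Roche limit.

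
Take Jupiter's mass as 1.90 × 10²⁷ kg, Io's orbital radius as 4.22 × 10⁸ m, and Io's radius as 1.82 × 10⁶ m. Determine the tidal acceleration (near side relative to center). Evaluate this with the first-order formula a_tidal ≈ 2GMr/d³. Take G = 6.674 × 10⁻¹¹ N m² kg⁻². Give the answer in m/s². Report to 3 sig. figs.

6.14 × 10⁻³ m/s²

Δa = 2GMr/d³
   = 2 × (6.674 × 10⁻¹¹) × (1.90 × 10²⁷) × (1.82 × 10⁶) / (4.22 × 10⁸)³
   = 6.14 × 10⁻³ m/s²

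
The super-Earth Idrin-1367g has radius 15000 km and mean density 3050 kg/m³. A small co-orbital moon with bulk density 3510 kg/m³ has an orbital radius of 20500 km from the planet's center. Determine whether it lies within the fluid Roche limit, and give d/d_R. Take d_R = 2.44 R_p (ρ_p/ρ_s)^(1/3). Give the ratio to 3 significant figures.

inside; d/d_R ≈ 0.587

d_R = 2.44 × (15000 km) × (3050/3510)^(1/3) = 34930 km
d/d_R = (20500) / (34930) = 0.587
Since d/d_R < 1, the body is inside the Roche limit.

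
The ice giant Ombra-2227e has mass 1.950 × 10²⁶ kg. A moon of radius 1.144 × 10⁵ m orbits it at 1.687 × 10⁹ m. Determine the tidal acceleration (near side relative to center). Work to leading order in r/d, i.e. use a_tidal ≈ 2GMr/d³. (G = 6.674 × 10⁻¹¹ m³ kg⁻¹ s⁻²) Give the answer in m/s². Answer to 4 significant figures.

6.202 × 10⁻⁷ m/s²

a_tidal = 2GMr/d³
        = 2 × (6.674 × 10⁻¹¹) × (1.950 × 10²⁶) × (1.144 × 10⁵) / (1.687 × 10⁹)³
        = 6.202 × 10⁻⁷ m/s²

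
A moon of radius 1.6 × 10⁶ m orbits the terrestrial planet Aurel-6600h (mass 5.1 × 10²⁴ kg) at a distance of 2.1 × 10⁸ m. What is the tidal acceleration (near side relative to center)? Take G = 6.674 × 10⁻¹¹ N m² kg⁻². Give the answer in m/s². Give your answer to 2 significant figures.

Δg = 2GMr/d³
   = 2 × (6.674 × 10⁻¹¹) × (5.1 × 10²⁴) × (1.6 × 10⁶) / (2.1 × 10⁸)³
   = 1.2 × 10⁻⁴ m/s²

1.2 × 10⁻⁴ m/s²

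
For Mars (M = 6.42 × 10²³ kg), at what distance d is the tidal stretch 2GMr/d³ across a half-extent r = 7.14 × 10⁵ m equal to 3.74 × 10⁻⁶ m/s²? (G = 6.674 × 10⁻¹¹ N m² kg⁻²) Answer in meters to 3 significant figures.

2.54 × 10⁸ m

2GMr/d³ = a_tidal  ⇒  d = (2GMr / a_tidal)^(1/3)
d = (2 × 6.674×10⁻¹¹ × (6.42 × 10²³) × (7.14 × 10⁵) / (3.74 × 10⁻⁶))^(1/3)
  = 2.54 × 10⁸ m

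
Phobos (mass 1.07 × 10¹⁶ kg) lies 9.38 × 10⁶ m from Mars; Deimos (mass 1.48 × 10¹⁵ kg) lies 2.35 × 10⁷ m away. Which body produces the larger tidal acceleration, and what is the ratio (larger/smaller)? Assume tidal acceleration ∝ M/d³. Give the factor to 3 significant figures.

Phobos, by a factor of ≈ 114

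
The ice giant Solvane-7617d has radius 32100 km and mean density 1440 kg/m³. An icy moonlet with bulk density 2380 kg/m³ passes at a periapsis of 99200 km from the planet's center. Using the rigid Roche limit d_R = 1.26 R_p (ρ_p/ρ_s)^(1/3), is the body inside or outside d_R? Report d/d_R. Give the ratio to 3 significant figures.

d_R = 1.26 × (32100 km) × (1440/2380)^(1/3) = 34210 km
d/d_R = (99200) / (34210) = 2.90
Since d/d_R > 1, the body is outside the Roche limit.

outside; d/d_R ≈ 2.90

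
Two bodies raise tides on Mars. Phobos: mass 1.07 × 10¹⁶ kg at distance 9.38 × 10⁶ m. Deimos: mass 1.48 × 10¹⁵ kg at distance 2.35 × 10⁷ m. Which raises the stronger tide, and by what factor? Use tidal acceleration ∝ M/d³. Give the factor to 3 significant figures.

Compare M/d³ for the two perturbers:
Phobos: (1.07 × 10¹⁶) / (9.38 × 10⁶)³ = 1.297 × 10⁻⁵
Deimos: (1.48 × 10¹⁵) / (2.35 × 10⁷)³ = 1.140 × 10⁻⁷
Ratio (larger/smaller) = 114

Phobos, by a factor of ≈ 114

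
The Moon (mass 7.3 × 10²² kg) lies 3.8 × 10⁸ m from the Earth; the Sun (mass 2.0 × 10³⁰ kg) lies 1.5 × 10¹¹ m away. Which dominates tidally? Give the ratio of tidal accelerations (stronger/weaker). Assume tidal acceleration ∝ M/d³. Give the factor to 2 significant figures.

Tidal stretch scales as M/d³; compute that for each body.
The Moon: (7.3 × 10²²) / (3.8 × 10⁸)³ = 1.330 × 10⁻³
The Sun: (2.0 × 10³⁰) / (1.5 × 10¹¹)³ = 5.926 × 10⁻⁴
Ratio (larger/smaller) = 2.2

The Moon, by a factor of ≈ 2.2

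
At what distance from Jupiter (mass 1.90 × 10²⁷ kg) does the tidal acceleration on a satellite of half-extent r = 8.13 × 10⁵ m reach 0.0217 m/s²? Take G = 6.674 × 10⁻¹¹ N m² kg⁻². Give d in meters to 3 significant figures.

2.12 × 10⁸ m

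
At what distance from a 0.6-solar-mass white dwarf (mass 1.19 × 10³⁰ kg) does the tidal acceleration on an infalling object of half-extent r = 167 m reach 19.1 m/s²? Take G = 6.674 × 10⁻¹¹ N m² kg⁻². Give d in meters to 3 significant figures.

2GMr/d³ = a_tidal  ⇒  d = (2GMr / a_tidal)^(1/3)
d = (2 × 6.674×10⁻¹¹ × (1.19 × 10³⁰) × (167) / (19.1))^(1/3)
  = 1.12 × 10⁷ m

1.12 × 10⁷ m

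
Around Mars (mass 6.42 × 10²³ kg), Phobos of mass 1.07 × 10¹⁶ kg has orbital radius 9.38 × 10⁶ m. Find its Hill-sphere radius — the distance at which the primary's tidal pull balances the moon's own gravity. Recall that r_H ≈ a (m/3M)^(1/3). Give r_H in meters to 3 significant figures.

1.66 × 10⁴ m

r_H ≈ a (m/3M)^(1/3)
    = (9.38 × 10⁶) × (1.07 × 10¹⁶ / (3 × 6.42 × 10²³))^(1/3)
    = 1.66 × 10⁴ m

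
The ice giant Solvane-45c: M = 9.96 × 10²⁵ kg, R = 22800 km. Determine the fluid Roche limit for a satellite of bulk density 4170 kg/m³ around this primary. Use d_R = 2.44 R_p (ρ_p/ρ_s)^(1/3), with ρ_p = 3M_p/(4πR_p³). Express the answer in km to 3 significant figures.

43600 km

ρ_p = 3M_p/(4πR_p³) = 3 × (9.96 × 10²⁵) / (4π × (2.28 × 10⁷ m)³) = 2010 kg/m³
d_R = 2.44 × 22800 km × (2010/4170)^(1/3)
    = 43600 km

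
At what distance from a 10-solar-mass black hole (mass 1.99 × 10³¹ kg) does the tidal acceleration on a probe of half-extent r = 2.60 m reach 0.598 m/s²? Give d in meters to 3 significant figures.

2GMr/d³ = a_tidal  ⇒  d = (2GMr / a_tidal)^(1/3)
d = (2 × 6.674×10⁻¹¹ × (1.99 × 10³¹) × (2.60) / (0.598))^(1/3)
  = 2.26 × 10⁷ m

2.26 × 10⁷ m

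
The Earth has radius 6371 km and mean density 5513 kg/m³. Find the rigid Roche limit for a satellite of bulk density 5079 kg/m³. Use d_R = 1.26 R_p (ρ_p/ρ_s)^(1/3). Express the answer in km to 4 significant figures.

d_R = 1.26 × 6371 km × (5513/5079)^(1/3)
    = 8250 km

8250 km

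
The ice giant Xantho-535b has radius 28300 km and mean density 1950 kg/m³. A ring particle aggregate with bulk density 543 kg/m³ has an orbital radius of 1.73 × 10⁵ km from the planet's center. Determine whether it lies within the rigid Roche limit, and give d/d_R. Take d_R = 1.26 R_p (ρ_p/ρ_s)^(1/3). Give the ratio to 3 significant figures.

d_R = 1.26 × (28300 km) × (1950/543)^(1/3) = 54610 km
d/d_R = (1.73 × 10⁵) / (54610) = 3.17
Since d/d_R > 1, the body is outside the Roche limit.

outside; d/d_R ≈ 3.17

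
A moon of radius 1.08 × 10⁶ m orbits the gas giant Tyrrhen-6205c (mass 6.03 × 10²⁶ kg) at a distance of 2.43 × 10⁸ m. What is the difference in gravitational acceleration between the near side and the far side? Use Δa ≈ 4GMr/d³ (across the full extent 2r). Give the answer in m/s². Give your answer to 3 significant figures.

Δg = 4GMr/d³
   = 4 × (6.674 × 10⁻¹¹) × (6.03 × 10²⁶) × (1.08 × 10⁶) / (2.43 × 10⁸)³
   = 1.21 × 10⁻² m/s²

1.21 × 10⁻² m/s²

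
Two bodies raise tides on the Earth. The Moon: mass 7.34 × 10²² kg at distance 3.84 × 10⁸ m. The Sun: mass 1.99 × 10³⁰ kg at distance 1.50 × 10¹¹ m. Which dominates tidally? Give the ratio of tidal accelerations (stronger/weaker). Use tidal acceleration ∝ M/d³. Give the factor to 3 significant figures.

The Moon, by a factor of ≈ 2.20

Tidal acceleration ∝ M/d³, so compare M/d³ for each.
The Moon: (7.34 × 10²²) / (3.84 × 10⁸)³ = 1.296 × 10⁻³
The Sun: (1.99 × 10³⁰) / (1.50 × 10¹¹)³ = 5.896 × 10⁻⁴
Ratio (larger/smaller) = 2.20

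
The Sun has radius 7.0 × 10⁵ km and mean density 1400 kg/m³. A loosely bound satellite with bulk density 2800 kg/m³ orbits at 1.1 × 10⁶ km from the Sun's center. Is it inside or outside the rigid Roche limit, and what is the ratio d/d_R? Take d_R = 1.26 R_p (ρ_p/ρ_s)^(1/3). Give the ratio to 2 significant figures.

outside; d/d_R ≈ 1.6

d_R = 1.26 × (7.0 × 10⁵ km) × (1400/2800)^(1/3) = 7.000 × 10⁵ km
d/d_R = (1.1 × 10⁶) / (7.000 × 10⁵) = 1.6
Since d/d_R > 1, the body is outside the Roche limit.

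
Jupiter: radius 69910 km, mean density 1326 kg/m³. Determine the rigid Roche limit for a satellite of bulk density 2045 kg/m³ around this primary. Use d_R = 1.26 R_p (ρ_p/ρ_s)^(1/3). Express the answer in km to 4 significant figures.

76240 km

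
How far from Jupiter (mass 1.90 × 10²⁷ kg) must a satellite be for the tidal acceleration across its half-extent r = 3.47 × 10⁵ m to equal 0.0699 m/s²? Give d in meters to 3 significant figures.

1.08 × 10⁸ m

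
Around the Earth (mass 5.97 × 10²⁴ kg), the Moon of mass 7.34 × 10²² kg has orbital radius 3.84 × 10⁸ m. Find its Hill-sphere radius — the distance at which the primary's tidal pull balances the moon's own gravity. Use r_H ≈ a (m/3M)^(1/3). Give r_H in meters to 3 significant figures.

6.15 × 10⁷ m

r_H ≈ a (m/3M)^(1/3)
    = (3.84 × 10⁸) × (7.34 × 10²² / (3 × 5.97 × 10²⁴))^(1/3)
    = 6.15 × 10⁷ m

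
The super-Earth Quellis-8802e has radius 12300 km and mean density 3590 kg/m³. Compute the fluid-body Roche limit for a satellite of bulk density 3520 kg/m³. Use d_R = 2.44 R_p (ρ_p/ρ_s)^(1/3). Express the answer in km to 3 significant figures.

30200 km

d_R = 2.44 × 12300 km × (3590/3520)^(1/3)
    = 30200 km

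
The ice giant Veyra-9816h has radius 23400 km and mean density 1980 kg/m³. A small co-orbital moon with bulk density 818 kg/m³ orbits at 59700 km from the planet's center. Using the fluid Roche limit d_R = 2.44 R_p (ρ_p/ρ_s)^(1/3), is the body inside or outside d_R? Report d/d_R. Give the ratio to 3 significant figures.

d_R = 2.44 × (23400 km) × (1980/818)^(1/3) = 76660 km
d/d_R = (59700) / (76660) = 0.779
Since d/d_R < 1, the body is inside the Roche limit.

inside; d/d_R ≈ 0.779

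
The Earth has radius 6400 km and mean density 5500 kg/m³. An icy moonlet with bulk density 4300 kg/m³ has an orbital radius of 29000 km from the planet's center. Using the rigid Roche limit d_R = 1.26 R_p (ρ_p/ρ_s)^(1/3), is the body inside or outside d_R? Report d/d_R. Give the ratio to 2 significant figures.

d_R = 1.26 × (6400 km) × (5500/4300)^(1/3) = 8754 km
d/d_R = (29000) / (8754) = 3.3
Since d/d_R > 1, the body is outside the Roche limit.

outside; d/d_R ≈ 3.3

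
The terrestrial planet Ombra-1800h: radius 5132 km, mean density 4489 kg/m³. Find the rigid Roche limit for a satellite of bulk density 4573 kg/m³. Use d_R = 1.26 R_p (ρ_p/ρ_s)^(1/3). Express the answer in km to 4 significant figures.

6426 km

d_R = 1.26 × 5132 km × (4489/4573)^(1/3)
    = 6426 km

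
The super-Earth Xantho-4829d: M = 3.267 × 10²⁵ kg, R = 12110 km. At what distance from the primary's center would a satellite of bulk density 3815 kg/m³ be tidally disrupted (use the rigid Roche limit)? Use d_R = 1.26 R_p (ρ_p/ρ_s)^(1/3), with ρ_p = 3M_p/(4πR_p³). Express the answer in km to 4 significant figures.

15990 km

ρ_p = 3M_p/(4πR_p³) = 3 × (3.267 × 10²⁵) / (4π × (1.211 × 10⁷ m)³) = 4392 kg/m³
d_R = 1.26 × 12110 km × (4392/3815)^(1/3)
    = 15990 km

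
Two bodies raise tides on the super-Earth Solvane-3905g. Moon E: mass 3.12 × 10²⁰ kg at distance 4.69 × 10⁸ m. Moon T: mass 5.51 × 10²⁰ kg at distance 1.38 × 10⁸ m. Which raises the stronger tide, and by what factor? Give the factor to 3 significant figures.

The tide-raising term goes as M/d³ (the gradient of a 1/d² field).
Moon E: (3.12 × 10²⁰) / (4.69 × 10⁸)³ = 3.024 × 10⁻⁶
Moon T: (5.51 × 10²⁰) / (1.38 × 10⁸)³ = 2.097 × 10⁻⁴
Ratio (larger/smaller) = 69.3

Moon T, by a factor of ≈ 69.3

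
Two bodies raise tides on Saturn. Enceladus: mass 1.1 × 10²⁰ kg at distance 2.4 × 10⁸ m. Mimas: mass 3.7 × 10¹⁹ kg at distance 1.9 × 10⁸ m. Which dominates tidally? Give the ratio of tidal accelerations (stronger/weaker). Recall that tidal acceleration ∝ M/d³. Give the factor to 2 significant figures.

Enceladus, by a factor of ≈ 1.5

Tidal stretch scales as M/d³; compute that for each body.
Enceladus: (1.1 × 10²⁰) / (2.4 × 10⁸)³ = 7.957 × 10⁻⁶
Mimas: (3.7 × 10¹⁹) / (1.9 × 10⁸)³ = 5.394 × 10⁻⁶
Ratio (larger/smaller) = 1.5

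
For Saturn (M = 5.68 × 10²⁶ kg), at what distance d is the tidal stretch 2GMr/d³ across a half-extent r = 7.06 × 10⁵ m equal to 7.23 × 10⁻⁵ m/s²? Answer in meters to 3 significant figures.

9.05 × 10⁸ m

2GMr/d³ = a_tidal  ⇒  d = (2GMr / a_tidal)^(1/3)
d = (2 × 6.674×10⁻¹¹ × (5.68 × 10²⁶) × (7.06 × 10⁵) / (7.23 × 10⁻⁵))^(1/3)
  = 9.05 × 10⁸ m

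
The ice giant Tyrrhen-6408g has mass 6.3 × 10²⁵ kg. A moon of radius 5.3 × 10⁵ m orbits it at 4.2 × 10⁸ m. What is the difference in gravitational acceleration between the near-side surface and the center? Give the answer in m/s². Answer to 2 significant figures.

a_tidal = 2GMr/d³
        = 2 × (6.674 × 10⁻¹¹) × (6.3 × 10²⁵) × (5.3 × 10⁵) / (4.2 × 10⁸)³
        = 6.0 × 10⁻⁵ m/s²

6.0 × 10⁻⁵ m/s²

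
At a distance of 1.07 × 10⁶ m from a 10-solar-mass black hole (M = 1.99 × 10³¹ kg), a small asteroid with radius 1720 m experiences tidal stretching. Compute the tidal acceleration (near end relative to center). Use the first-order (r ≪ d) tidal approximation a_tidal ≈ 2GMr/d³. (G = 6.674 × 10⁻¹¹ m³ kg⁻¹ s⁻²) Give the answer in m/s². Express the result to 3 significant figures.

3.73 × 10⁶ m/s²

The tidal stretch is the gradient of GM/d² times the body's extent r, hence the 1/d³ dependence.
Δa = 2GMr/d³
   = 2 × (6.674 × 10⁻¹¹) × (1.99 × 10³¹) × (1720) / (1.07 × 10⁶)³
   = 3.73 × 10⁶ m/s²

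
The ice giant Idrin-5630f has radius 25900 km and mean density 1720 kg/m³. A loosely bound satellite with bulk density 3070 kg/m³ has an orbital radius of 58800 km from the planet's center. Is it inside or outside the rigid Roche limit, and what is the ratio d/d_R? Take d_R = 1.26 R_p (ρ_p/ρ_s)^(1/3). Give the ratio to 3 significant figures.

outside; d/d_R ≈ 2.19

d_R = 1.26 × (25900 km) × (1720/3070)^(1/3) = 26900 km
d/d_R = (58800) / (26900) = 2.19
Since d/d_R > 1, the body is outside the Roche limit.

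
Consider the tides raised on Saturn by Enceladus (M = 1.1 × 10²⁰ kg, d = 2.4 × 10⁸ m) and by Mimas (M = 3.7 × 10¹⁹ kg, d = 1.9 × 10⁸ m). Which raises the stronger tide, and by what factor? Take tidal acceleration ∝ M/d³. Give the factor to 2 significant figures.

Enceladus, by a factor of ≈ 1.5

The tide-raising term goes as M/d³ (the gradient of a 1/d² field).
Enceladus: (1.1 × 10²⁰) / (2.4 × 10⁸)³ = 7.957 × 10⁻⁶
Mimas: (3.7 × 10¹⁹) / (1.9 × 10⁸)³ = 5.394 × 10⁻⁶
Ratio (larger/smaller) = 1.5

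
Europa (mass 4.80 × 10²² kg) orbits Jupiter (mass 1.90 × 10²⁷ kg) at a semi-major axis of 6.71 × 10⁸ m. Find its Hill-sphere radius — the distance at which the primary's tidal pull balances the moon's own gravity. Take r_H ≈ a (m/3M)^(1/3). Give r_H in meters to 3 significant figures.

1.37 × 10⁷ m

r_H ≈ a (m/3M)^(1/3)
    = (6.71 × 10⁸) × (4.80 × 10²² / (3 × 1.90 × 10²⁷))^(1/3)
    = 1.37 × 10⁷ m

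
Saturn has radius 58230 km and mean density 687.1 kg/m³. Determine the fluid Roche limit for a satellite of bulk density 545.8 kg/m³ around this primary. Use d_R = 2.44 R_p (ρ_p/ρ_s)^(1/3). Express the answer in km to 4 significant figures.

d_R = 2.44 × 58230 km × (687.1/545.8)^(1/3)
    = 1.534 × 10⁵ km

1.534 × 10⁵ km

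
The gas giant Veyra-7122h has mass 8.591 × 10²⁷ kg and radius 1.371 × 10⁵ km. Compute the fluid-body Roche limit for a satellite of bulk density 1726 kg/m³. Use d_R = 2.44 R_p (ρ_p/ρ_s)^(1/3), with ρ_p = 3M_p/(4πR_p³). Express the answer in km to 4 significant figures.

ρ_p = 3M_p/(4πR_p³) = 3 × (8.591 × 10²⁷) / (4π × (1.371 × 10⁸ m)³) = 795.9 kg/m³
d_R = 2.44 × 1.371 × 10⁵ km × (795.9/1726)^(1/3)
    = 2.584 × 10⁵ km

2.584 × 10⁵ km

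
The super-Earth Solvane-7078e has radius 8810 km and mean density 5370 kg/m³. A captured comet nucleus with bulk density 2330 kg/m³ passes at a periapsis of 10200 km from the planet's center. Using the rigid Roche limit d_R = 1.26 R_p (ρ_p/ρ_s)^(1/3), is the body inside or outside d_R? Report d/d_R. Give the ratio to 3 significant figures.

d_R = 1.26 × (8810 km) × (5370/2330)^(1/3) = 14660 km
d/d_R = (10200) / (14660) = 0.696
Since d/d_R < 1, the body is inside the Roche limit.

inside; d/d_R ≈ 0.696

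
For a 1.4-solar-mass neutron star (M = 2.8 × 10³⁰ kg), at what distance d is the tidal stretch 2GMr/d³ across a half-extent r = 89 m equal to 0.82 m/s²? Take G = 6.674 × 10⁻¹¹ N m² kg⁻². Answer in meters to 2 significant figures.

3.4 × 10⁷ m

2GMr/d³ = a_tidal  ⇒  d = (2GMr / a_tidal)^(1/3)
d = (2 × 6.674×10⁻¹¹ × (2.8 × 10³⁰) × (89) / (0.82))^(1/3)
  = 3.4 × 10⁷ m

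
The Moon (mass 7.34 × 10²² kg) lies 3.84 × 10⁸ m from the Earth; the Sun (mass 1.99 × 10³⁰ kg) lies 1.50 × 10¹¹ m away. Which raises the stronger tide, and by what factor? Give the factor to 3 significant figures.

The Moon, by a factor of ≈ 2.20

Tidal stretch scales as M/d³; compute that for each body.
The Moon: (7.34 × 10²²) / (3.84 × 10⁸)³ = 1.296 × 10⁻³
The Sun: (1.99 × 10³⁰) / (1.50 × 10¹¹)³ = 5.896 × 10⁻⁴
Ratio (larger/smaller) = 2.20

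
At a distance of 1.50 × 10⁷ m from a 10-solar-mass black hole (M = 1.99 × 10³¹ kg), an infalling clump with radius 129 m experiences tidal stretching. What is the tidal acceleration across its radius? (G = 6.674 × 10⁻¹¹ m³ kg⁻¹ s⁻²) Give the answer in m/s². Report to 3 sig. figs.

1.02 × 10² m/s²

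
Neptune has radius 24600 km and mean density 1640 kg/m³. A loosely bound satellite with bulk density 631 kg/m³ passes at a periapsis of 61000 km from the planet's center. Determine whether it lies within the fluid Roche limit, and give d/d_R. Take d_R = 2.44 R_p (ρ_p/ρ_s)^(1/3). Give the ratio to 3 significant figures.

d_R = 2.44 × (24600 km) × (1640/631)^(1/3) = 82530 km
d/d_R = (61000) / (82530) = 0.739
Since d/d_R < 1, the body is inside the Roche limit.

inside; d/d_R ≈ 0.739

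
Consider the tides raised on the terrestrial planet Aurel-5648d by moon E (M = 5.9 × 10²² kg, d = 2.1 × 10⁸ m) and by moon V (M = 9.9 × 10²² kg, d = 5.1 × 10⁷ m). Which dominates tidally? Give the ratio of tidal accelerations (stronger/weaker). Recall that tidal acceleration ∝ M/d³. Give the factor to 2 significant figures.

Tidal stretch scales as M/d³; compute that for each body.
Moon E: (5.9 × 10²²) / (2.1 × 10⁸)³ = 6.371 × 10⁻³
Moon V: (9.9 × 10²²) / (5.1 × 10⁷)³ = 7.463 × 10⁻¹
Ratio (larger/smaller) = 120

Moon V, by a factor of ≈ 120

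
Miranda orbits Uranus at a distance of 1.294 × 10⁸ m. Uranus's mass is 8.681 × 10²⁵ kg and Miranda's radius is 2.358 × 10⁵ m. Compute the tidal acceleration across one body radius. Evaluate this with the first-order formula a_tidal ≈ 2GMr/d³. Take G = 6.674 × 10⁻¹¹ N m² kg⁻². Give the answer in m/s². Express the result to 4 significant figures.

a_tidal = 2GMr/d³
        = 2 × (6.674 × 10⁻¹¹) × (8.681 × 10²⁵) × (2.358 × 10⁵) / (1.294 × 10⁸)³
        = 1.261 × 10⁻³ m/s²

1.261 × 10⁻³ m/s²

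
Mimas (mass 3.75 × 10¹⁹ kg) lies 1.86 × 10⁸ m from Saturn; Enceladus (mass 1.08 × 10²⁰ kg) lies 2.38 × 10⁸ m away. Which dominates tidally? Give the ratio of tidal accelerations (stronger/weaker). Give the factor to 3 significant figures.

Enceladus, by a factor of ≈ 1.37

Tidal stretch scales as M/d³; compute that for each body.
Mimas: (3.75 × 10¹⁹) / (1.86 × 10⁸)³ = 5.828 × 10⁻⁶
Enceladus: (1.08 × 10²⁰) / (2.38 × 10⁸)³ = 8.011 × 10⁻⁶
Ratio (larger/smaller) = 1.37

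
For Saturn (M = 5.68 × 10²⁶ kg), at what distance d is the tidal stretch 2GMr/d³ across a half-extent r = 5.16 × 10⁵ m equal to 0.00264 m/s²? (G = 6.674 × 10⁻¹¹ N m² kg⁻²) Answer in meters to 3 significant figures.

2GMr/d³ = a_tidal  ⇒  d = (2GMr / a_tidal)^(1/3)
d = (2 × 6.674×10⁻¹¹ × (5.68 × 10²⁶) × (5.16 × 10⁵) / (0.00264))^(1/3)
  = 2.46 × 10⁸ m

2.46 × 10⁸ m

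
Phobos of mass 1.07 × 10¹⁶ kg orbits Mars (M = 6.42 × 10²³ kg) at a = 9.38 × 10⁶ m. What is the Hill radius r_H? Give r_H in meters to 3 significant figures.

r_H ≈ a (m/3M)^(1/3)
    = (9.38 × 10⁶) × (1.07 × 10¹⁶ / (3 × 6.42 × 10²³))^(1/3)
    = 1.66 × 10⁴ m

1.66 × 10⁴ m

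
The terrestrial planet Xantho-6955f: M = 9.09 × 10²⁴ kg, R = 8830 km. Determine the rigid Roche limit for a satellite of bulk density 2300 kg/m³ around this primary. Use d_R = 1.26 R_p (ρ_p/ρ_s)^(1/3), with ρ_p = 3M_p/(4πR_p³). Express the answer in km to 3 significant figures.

ρ_p = 3M_p/(4πR_p³) = 3 × (9.09 × 10²⁴) / (4π × (8.83 × 10⁶ m)³) = 3150 kg/m³
d_R = 1.26 × 8830 km × (3150/2300)^(1/3)
    = 12400 km

12400 km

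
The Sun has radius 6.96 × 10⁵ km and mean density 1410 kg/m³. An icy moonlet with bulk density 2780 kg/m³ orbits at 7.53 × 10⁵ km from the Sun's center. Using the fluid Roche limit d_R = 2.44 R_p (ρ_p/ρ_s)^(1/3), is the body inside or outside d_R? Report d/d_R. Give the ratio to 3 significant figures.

inside; d/d_R ≈ 0.556

d_R = 2.44 × (6.96 × 10⁵ km) × (1410/2780)^(1/3) = 1.354 × 10⁶ km
d/d_R = (7.53 × 10⁵) / (1.354 × 10⁶) = 0.556
Since d/d_R < 1, the body is inside the Roche limit.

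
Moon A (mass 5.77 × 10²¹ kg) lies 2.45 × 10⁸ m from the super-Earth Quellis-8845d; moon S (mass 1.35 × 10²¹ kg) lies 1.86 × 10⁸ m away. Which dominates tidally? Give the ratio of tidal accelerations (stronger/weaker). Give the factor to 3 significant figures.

The tide-raising term goes as M/d³ (the gradient of a 1/d² field).
Moon A: (5.77 × 10²¹) / (2.45 × 10⁸)³ = 3.924 × 10⁻⁴
Moon S: (1.35 × 10²¹) / (1.86 × 10⁸)³ = 2.098 × 10⁻⁴
Ratio (larger/smaller) = 1.87

Moon A, by a factor of ≈ 1.87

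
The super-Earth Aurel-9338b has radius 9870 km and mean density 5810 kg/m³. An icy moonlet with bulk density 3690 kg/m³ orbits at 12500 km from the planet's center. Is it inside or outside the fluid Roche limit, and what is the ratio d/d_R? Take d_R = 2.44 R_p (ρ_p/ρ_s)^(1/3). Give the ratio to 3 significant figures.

inside; d/d_R ≈ 0.446

d_R = 2.44 × (9870 km) × (5810/3690)^(1/3) = 28020 km
d/d_R = (12500) / (28020) = 0.446
Since d/d_R < 1, the body is inside the Roche limit.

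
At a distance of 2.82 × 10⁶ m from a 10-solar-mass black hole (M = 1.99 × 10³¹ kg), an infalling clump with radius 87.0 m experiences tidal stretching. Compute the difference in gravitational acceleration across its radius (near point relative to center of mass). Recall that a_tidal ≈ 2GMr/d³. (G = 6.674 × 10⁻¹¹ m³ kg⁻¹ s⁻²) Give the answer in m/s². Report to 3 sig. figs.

1.03 × 10⁴ m/s²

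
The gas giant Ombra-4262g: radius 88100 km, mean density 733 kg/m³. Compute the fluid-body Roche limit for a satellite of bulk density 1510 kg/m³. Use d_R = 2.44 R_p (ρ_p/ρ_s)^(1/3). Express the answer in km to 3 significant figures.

d_R = 2.44 × 88100 km × (733/1510)^(1/3)
    = 1.69 × 10⁵ km

1.69 × 10⁵ km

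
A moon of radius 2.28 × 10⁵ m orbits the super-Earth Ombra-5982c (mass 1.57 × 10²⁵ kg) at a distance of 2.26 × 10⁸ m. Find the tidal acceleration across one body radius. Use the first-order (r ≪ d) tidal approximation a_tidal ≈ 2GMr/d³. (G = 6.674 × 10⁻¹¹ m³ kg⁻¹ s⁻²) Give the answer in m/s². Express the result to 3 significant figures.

Δg = 2GMr/d³
   = 2 × (6.674 × 10⁻¹¹) × (1.57 × 10²⁵) × (2.28 × 10⁵) / (2.26 × 10⁸)³
   = 4.14 × 10⁻⁵ m/s²

4.14 × 10⁻⁵ m/s²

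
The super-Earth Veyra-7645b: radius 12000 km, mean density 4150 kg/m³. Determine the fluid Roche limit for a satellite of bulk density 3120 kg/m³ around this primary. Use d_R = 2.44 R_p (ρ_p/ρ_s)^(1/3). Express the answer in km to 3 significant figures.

32200 km

d_R = 2.44 × 12000 km × (4150/3120)^(1/3)
    = 32200 km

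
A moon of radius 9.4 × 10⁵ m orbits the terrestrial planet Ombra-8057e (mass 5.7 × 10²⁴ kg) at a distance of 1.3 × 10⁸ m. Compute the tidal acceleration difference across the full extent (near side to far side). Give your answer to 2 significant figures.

a_tidal = 4GMr/d³
        = 4 × (6.674 × 10⁻¹¹) × (5.7 × 10²⁴) × (9.4 × 10⁵) / (1.3 × 10⁸)³
        = 6.5 × 10⁻⁴ m/s²

6.5 × 10⁻⁴ m/s²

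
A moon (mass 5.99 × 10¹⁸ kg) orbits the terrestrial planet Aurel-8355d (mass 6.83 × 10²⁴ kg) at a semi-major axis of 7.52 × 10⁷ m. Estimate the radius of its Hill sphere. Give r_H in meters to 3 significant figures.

4.99 × 10⁵ m

r_H ≈ a (m/3M)^(1/3)
    = (7.52 × 10⁷) × (5.99 × 10¹⁸ / (3 × 6.83 × 10²⁴))^(1/3)
    = 4.99 × 10⁵ m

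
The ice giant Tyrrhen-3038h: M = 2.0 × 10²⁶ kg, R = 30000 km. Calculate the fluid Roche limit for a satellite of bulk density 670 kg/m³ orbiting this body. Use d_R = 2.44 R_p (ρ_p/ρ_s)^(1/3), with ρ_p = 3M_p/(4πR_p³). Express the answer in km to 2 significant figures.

ρ_p = 3M_p/(4πR_p³) = 3 × (2.0 × 10²⁶) / (4π × (3.0 × 10⁷ m)³) = 1800 kg/m³
d_R = 2.44 × 30000 km × (1800/670)^(1/3)
    = 1.0 × 10⁵ km

1.0 × 10⁵ km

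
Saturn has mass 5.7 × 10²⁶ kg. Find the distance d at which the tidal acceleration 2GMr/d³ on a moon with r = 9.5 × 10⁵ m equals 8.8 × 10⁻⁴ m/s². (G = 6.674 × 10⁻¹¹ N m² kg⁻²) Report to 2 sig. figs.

4.3 × 10⁸ m

2GMr/d³ = a_tidal  ⇒  d = (2GMr / a_tidal)^(1/3)
d = (2 × 6.674×10⁻¹¹ × (5.7 × 10²⁶) × (9.5 × 10⁵) / (8.8 × 10⁻⁴))^(1/3)
  = 4.3 × 10⁸ m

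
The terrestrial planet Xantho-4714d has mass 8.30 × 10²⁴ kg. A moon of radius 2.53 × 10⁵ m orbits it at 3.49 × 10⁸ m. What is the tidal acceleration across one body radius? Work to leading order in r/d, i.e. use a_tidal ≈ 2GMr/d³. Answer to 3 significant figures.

6.59 × 10⁻⁶ m/s²

Δg = 2GMr/d³
   = 2 × (6.674 × 10⁻¹¹) × (8.30 × 10²⁴) × (2.53 × 10⁵) / (3.49 × 10⁸)³
   = 6.59 × 10⁻⁶ m/s²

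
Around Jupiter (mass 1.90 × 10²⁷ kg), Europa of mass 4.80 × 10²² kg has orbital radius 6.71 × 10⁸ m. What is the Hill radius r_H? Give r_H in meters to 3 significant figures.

1.37 × 10⁷ m

r_H ≈ a (m/3M)^(1/3)
    = (6.71 × 10⁸) × (4.80 × 10²² / (3 × 1.90 × 10²⁷))^(1/3)
    = 1.37 × 10⁷ m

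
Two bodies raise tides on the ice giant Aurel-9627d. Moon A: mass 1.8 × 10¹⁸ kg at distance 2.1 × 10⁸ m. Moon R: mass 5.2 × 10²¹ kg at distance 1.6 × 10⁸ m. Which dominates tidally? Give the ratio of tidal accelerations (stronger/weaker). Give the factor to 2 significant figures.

Tidal stretch scales as M/d³; compute that for each body.
Moon A: (1.8 × 10¹⁸) / (2.1 × 10⁸)³ = 1.944 × 10⁻⁷
Moon R: (5.2 × 10²¹) / (1.6 × 10⁸)³ = 1.270 × 10⁻³
Ratio (larger/smaller) = 6500

Moon R, by a factor of ≈ 6500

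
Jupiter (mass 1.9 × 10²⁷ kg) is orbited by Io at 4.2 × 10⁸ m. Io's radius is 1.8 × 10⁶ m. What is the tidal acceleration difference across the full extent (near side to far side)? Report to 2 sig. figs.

Δg = 4GMr/d³
   = 4 × (6.674 × 10⁻¹¹) × (1.9 × 10²⁷) × (1.8 × 10⁶) / (4.2 × 10⁸)³
   = 1.2 × 10⁻² m/s²

1.2 × 10⁻² m/s²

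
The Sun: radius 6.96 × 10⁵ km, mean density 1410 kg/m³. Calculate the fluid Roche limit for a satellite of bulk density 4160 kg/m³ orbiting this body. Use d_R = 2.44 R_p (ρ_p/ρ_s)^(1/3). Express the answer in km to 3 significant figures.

1.18 × 10⁶ km

d_R = 2.44 × 6.96 × 10⁵ km × (1410/4160)^(1/3)
    = 1.18 × 10⁶ km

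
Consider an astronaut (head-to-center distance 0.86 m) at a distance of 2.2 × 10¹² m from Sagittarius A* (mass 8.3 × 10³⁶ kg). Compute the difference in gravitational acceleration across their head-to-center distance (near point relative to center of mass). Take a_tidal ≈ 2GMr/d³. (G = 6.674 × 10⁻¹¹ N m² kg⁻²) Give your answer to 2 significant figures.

8.9 × 10⁻¹¹ m/s²

a_tidal = 2GMr/d³
        = 2 × (6.674 × 10⁻¹¹) × (8.3 × 10³⁶) × (0.86) / (2.2 × 10¹²)³
        = 8.9 × 10⁻¹¹ m/s²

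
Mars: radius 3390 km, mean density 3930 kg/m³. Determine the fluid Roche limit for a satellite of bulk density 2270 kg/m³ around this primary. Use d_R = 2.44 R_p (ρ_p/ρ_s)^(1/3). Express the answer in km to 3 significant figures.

d_R = 2.44 × 3390 km × (3930/2270)^(1/3)
    = 9930 km

9930 km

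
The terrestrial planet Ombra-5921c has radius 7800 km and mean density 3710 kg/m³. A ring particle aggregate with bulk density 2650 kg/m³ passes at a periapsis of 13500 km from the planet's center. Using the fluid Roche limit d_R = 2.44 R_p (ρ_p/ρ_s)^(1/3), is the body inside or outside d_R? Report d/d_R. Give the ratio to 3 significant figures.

inside; d/d_R ≈ 0.634

d_R = 2.44 × (7800 km) × (3710/2650)^(1/3) = 21290 km
d/d_R = (13500) / (21290) = 0.634
Since d/d_R < 1, the body is inside the Roche limit.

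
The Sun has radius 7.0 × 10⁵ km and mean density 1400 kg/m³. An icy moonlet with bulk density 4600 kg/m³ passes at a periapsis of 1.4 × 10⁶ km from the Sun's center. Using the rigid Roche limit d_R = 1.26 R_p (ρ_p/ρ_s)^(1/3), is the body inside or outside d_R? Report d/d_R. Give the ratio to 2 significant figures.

d_R = 1.26 × (7.0 × 10⁵ km) × (1400/4600)^(1/3) = 5.933 × 10⁵ km
d/d_R = (1.4 × 10⁶) / (5.933 × 10⁵) = 2.4
Since d/d_R > 1, the body is outside the Roche limit.

outside; d/d_R ≈ 2.4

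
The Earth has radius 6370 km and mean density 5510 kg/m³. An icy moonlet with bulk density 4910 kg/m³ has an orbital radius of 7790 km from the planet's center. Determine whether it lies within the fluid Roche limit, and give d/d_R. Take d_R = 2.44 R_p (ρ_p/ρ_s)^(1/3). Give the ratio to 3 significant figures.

inside; d/d_R ≈ 0.482

d_R = 2.44 × (6370 km) × (5510/4910)^(1/3) = 16150 km
d/d_R = (7790) / (16150) = 0.482
Since d/d_R < 1, the body is inside the Roche limit.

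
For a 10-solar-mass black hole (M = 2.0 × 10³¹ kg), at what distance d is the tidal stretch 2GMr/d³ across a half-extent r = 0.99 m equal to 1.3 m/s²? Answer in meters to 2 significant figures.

2GMr/d³ = a_tidal  ⇒  d = (2GMr / a_tidal)^(1/3)
d = (2 × 6.674×10⁻¹¹ × (2.0 × 10³¹) × (0.99) / (1.3))^(1/3)
  = 1.3 × 10⁷ m

1.3 × 10⁷ m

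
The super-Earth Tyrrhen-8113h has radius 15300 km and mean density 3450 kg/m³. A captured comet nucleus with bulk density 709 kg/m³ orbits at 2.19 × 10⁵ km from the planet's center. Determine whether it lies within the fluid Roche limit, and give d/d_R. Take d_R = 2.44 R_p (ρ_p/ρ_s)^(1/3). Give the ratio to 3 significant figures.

d_R = 2.44 × (15300 km) × (3450/709)^(1/3) = 63260 km
d/d_R = (2.19 × 10⁵) / (63260) = 3.46
Since d/d_R > 1, the body is outside the Roche limit.

outside; d/d_R ≈ 3.46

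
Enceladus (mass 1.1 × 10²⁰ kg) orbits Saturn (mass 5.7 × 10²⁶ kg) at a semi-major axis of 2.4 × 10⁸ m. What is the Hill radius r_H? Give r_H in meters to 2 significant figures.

r_H ≈ a (m/3M)^(1/3)
    = (2.4 × 10⁸) × (1.1 × 10²⁰ / (3 × 5.7 × 10²⁶))^(1/3)
    = 9.6 × 10⁵ m

9.6 × 10⁵ m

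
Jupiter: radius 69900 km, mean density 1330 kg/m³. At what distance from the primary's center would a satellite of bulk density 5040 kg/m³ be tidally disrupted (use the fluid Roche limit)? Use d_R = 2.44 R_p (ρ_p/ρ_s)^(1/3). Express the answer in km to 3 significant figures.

d_R = 2.44 × 69900 km × (1330/5040)^(1/3)
    = 1.09 × 10⁵ km

1.09 × 10⁵ km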